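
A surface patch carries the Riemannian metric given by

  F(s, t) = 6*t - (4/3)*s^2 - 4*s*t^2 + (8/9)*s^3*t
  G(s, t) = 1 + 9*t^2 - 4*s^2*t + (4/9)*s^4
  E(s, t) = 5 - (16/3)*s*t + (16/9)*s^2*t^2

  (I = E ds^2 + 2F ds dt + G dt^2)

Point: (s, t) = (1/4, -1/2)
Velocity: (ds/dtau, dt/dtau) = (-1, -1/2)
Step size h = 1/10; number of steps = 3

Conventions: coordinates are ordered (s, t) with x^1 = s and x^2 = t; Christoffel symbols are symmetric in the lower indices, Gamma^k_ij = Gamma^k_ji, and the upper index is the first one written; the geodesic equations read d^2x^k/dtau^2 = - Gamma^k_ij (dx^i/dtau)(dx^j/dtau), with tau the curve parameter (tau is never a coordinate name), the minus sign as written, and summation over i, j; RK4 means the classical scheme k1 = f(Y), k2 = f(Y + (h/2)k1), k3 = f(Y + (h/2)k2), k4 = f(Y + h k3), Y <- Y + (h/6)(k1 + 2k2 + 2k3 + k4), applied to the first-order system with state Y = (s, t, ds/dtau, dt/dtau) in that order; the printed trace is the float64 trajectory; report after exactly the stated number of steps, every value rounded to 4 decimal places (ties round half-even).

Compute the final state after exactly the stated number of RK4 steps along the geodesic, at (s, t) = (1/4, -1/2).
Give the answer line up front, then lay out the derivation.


Answer: s = -0.0646, t = -0.6384, ds/dtau = -1.1013, dt/dtau = -0.4147

f(Y) = (ds/dtau, dt/dtau, -Gamma^s_ij Y'^i Y'^j, -Gamma^t_ij Y'^i Y'^j) with the Gammas evaluated at the stage position; h = 0.100000; intermediate values shown to 6 dp
step 0: s = 0.2500, t = -0.5000, ds/dtau = -1.0000, dt/dtau = -0.5000
step 1:
  k1: at (s, t) = (0.250000, -0.500000), (ds/dtau, dt/dtau) = (-1.000000, -0.500000); Gamma_sss = 0.178963, Gamma_sst = -0.089482, Gamma_stt = 0.805334, Gamma_tss = -0.127339, Gamma_tst = 0.063670, Gamma_ttt = -0.573026; k1 = (-1.000000, -0.500000, -0.290815, 0.206926)
  k2: at (s, t) = (0.200000, -0.525000), (ds/dtau, dt/dtau) = (-1.014541, -0.489654); Gamma_sss = 0.183918, Gamma_sst = -0.070064, Gamma_stt = 0.788220, Gamma_tss = -0.137652, Gamma_tst = 0.052439, Gamma_ttt = -0.589937; k2 = (-1.014541, -0.489654, -0.308678, 0.231027)
  k3: at (s, t) = (0.199273, -0.524483), (ds/dtau, dt/dtau) = (-1.015434, -0.488449); Gamma_sss = 0.183870, Gamma_sst = -0.069860, Gamma_stt = 0.788791, Gamma_tss = -0.137508, Gamma_tst = 0.052245, Gamma_ttt = -0.589899; k3 = (-1.015434, -0.488449, -0.308481, 0.230699)
  k4: at (s, t) = (0.148457, -0.548845), (ds/dtau, dt/dtau) = (-1.030848, -0.476930); Gamma_sss = 0.188043, Gamma_sst = -0.050864, Gamma_stt = 0.770886, Gamma_tss = -0.148144, Gamma_tst = 0.040071, Gamma_ttt = -0.607319; k4 = (-1.030848, -0.476930, -0.325158, 0.256166)
  Y <- Y + (h/6)(k1 + 2k2 + 2k3 + k4): s = 0.1485, t = -0.5489, ds/dtau = -1.0308, dt/dtau = -0.4769
step 2:
  k1: at (s, t) = (0.148487, -0.548886), (ds/dtau, dt/dtau) = (-1.030838, -0.476891); Gamma_sss = 0.188047, Gamma_sst = -0.050871, Gamma_stt = 0.770845, Gamma_tss = -0.148156, Gamma_tst = 0.040080, Gamma_ttt = -0.607325; k1 = (-1.030838, -0.476891, -0.325117, 0.256150)
  k2: at (s, t) = (0.096945, -0.572730), (ds/dtau, dt/dtau) = (-1.047094, -0.464083); Gamma_sss = 0.191389, Gamma_sst = -0.032396, Gamma_stt = 0.751883, Gamma_tss = -0.159131, Gamma_tst = 0.026936, Gamma_ttt = -0.625154; k2 = (-1.047094, -0.464083, -0.340291, 0.282935)
  k3: at (s, t) = (0.096132, -0.572090), (ds/dtau, dt/dtau) = (-1.047853, -0.462744); Gamma_sss = 0.191339, Gamma_sst = -0.032152, Gamma_stt = 0.752528, Gamma_tss = -0.158956, Gamma_tst = 0.026710, Gamma_ttt = -0.625167; k3 = (-1.047853, -0.462744, -0.340050, 0.282498)
  k4: at (s, t) = (0.043701, -0.595160), (ds/dtau, dt/dtau) = (-1.064843, -0.448641); Gamma_sss = 0.193775, Gamma_sst = -0.014229, Gamma_stt = 0.732566, Gamma_tss = -0.170164, Gamma_tst = 0.012495, Gamma_ttt = -0.643303; k4 = (-1.064843, -0.448641, -0.353575, 0.310492)
  Y <- Y + (h/6)(k1 + 2k2 + 2k3 + k4): s = 0.0437, t = -0.5952, ds/dtau = -1.0648, dt/dtau = -0.4486
step 3:
  k1: at (s, t) = (0.043727, -0.595205), (ds/dtau, dt/dtau) = (-1.064828, -0.448599); Gamma_sss = 0.193778, Gamma_sst = -0.014236, Gamma_stt = 0.732523, Gamma_tss = -0.170178, Gamma_tst = 0.012502, Gamma_ttt = -0.643307; k1 = (-1.064828, -0.448599, -0.353530, 0.310473)
  k2: at (s, t) = (-0.009514, -0.617635), (ds/dtau, dt/dtau) = (-1.082504, -0.433075); Gamma_sss = 0.195255, Gamma_sst = 0.003008, Gamma_stt = 0.711301, Gamma_tss = -0.181612, Gamma_tst = -0.002798, Gamma_ttt = -0.661600; k2 = (-1.082504, -0.433075, -0.365031, 0.339525)
  k3: at (s, t) = (-0.010398, -0.616859), (ds/dtau, dt/dtau) = (-1.083079, -0.431623); Gamma_sss = 0.195205, Gamma_sst = 0.003290, Gamma_stt = 0.712014, Gamma_tss = -0.181404, Gamma_tst = -0.003058, Gamma_ttt = -0.661673; k3 = (-1.083079, -0.431623, -0.364711, 0.338926)
  k4: at (s, t) = (-0.064581, -0.638368), (ds/dtau, dt/dtau) = (-1.101299, -0.414707); Gamma_sss = 0.195656, Gamma_sst = 0.019794, Gamma_stt = 0.689611, Gamma_tss = -0.192925, Gamma_tst = -0.019517, Gamma_ttt = -0.679986; k4 = (-1.101299, -0.414707, -0.373984, 0.368764)
  Y <- Y + (h/6)(k1 + 2k2 + 2k3 + k4): s = -0.0646, t = -0.6384, ds/dtau = -1.1013, dt/dtau = -0.4147


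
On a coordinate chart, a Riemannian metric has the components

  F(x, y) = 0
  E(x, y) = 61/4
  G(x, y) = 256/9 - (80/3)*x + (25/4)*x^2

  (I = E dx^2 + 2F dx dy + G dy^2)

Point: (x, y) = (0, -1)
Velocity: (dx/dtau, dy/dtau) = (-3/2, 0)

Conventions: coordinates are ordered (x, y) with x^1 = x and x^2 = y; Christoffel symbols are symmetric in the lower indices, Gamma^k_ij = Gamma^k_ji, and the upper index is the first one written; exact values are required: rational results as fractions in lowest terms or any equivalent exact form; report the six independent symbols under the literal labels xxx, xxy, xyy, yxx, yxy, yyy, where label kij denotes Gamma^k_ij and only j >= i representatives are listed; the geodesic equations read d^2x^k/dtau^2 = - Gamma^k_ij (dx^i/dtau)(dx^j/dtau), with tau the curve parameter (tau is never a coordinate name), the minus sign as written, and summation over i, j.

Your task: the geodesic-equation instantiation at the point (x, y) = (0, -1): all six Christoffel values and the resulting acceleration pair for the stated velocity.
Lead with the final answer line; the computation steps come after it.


Answer: Gamma_xxx = 0, Gamma_xxy = 0, Gamma_xyy = 160/183, Gamma_yxx = 0, Gamma_yxy = -15/32, Gamma_yyy = 0; accelerations (d^2x/dtau^2, d^2y/dtau^2) = (0, 0)

E = 61/4, F = 0, G = 256/9 at the point
E_x = 0, E_y = 0, F_x = 0, F_y = 0, G_x = -80/3, G_y = 0
EG - F^2 = 3904/9;  g^inv = (9/3904) * [[256/9, 0], [0, 61/4]]
first-kind symbols [ij,l] = (1/2)(d_i g_jl + d_j g_il - d_l g_ij): [xx,x] = E_x/2 = 0, [xx,y] = F_x - E_y/2 = 0, [xy,x] = E_y/2 = 0, [xy,y] = G_x/2 = -40/3, [yy,x] = F_y - G_x/2 = 40/3, [yy,y] = G_y/2 = 0
Gamma^x_ij = (G*[ij,x] - F*[ij,y])/(EG - F^2), Gamma^y_ij = (E*[ij,y] - F*[ij,x])/(EG - F^2)
Gamma_xxx = 0, Gamma_xxy = 0, Gamma_xyy = 160/183, Gamma_yxx = 0, Gamma_yxy = -15/32, Gamma_yyy = 0
d^2x/dtau^2 = -(Gamma_xxx*(-3/2)^2 + 2*Gamma_xxy*(-3/2)*(0) + Gamma_xyy*(0)^2) = 0
d^2y/dtau^2 = -(Gamma_yxx*(-3/2)^2 + 2*Gamma_yxy*(-3/2)*(0) + Gamma_yyy*(0)^2) = 0


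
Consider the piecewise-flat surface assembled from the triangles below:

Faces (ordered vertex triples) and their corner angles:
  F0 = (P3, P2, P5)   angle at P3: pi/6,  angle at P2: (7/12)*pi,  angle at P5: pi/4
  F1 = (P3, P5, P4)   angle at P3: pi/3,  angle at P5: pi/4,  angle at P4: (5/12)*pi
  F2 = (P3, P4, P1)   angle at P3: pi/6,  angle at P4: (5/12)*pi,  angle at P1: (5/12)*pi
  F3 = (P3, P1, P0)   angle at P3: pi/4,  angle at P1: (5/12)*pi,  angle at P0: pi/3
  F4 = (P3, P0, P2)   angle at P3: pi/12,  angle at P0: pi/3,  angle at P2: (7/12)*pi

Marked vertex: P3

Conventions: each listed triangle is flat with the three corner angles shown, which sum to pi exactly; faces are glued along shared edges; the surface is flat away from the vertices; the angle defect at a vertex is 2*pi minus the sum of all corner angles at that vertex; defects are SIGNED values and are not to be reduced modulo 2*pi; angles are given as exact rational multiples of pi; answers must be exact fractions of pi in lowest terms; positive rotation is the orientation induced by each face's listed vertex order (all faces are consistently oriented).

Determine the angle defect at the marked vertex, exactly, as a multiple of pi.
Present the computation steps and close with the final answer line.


Sum of corner angles at P3: pi
defect = 2*pi - pi

Answer: defect(P3) = pi


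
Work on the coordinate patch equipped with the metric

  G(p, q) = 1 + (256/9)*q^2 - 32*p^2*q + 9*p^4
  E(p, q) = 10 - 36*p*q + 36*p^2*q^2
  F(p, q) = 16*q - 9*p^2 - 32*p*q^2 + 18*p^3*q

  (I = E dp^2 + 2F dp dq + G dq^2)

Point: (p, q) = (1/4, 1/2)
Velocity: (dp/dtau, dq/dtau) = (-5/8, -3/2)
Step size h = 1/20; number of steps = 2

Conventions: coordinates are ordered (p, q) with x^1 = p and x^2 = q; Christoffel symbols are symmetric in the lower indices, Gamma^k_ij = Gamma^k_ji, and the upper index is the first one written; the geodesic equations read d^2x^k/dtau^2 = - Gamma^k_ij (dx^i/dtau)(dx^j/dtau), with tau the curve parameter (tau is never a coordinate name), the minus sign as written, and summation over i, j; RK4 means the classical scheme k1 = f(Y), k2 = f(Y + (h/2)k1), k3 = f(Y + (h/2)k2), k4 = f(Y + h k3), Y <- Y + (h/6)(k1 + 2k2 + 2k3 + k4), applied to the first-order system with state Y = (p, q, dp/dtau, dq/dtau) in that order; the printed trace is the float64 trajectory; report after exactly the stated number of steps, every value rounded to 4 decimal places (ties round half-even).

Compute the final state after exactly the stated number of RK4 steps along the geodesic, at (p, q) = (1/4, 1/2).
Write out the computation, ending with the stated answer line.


f(Y) = (dp/dtau, dq/dtau, -Gamma^p_ij Y'^i Y'^j, -Gamma^q_ij Y'^i Y'^j) with the Gammas evaluated at the stage position; h = 0.050000; intermediate values shown to 6 dp
step 0: p = 0.2500, q = 0.5000, dp/dtau = -0.6250, dq/dtau = -1.5000
step 1:
  k1: at (p, q) = (0.250000, 0.500000), (dp/dtau, dq/dtau) = (-0.625000, -1.500000); Gamma_ppp = -0.552881, Gamma_ppq = -0.276441, Gamma_pqq = 0.982900, Gamma_qpp = -0.609193, Gamma_qpq = -0.304597, Gamma_qqq = 1.083010; k1 = (-0.625000, -1.500000, -1.477230, -1.627689)
  k2: at (p, q) = (0.234375, 0.462500), (dp/dtau, dq/dtau) = (-0.661931, -1.540692); Gamma_ppp = -0.551655, Gamma_ppq = -0.279555, Gamma_pqq = 1.060238, Gamma_qpp = -0.540447, Gamma_qpq = -0.273875, Gamma_qqq = 1.038697; k2 = (-0.661931, -1.540692, -1.704815, -1.670178)
  k3: at (p, q) = (0.233452, 0.461483), (dp/dtau, dq/dtau) = (-0.667620, -1.541754); Gamma_ppp = -0.551387, Gamma_ppq = -0.278932, Gamma_pqq = 1.062059, Gamma_qpp = -0.538302, Gamma_qpq = -0.272313, Gamma_qqq = 1.036855; k3 = (-0.667620, -1.541754, -1.704546, -1.664095)
  k4: at (p, q) = (0.216619, 0.422912), (dp/dtau, dq/dtau) = (-0.710227, -1.583205); Gamma_ppp = -0.541780, Gamma_ppq = -0.277504, Gamma_pqq = 1.138729, Gamma_qpp = -0.467583, Gamma_qpq = -0.239500, Gamma_qqq = 0.982779; k4 = (-0.710227, -1.583205, -1.956909, -1.688909)
  Y <- Y + (h/6)(k1 + 2k2 + 2k3 + k4): p = 0.2167, q = 0.4229, dp/dtau = -0.7104, dq/dtau = -1.5832
step 2:
  k1: at (p, q) = (0.216714, 0.422933), (dp/dtau, dq/dtau) = (-0.710441, -1.583210); Gamma_ppp = -0.541812, Gamma_ppq = -0.277629, Gamma_pqq = 1.138741, Gamma_qpp = -0.467658, Gamma_qpq = -0.239632, Gamma_qqq = 0.982890; k1 = (-0.710441, -1.583210, -1.956307, -1.688562)
  k2: at (p, q) = (0.198953, 0.383352), (dp/dtau, dq/dtau) = (-0.759348, -1.625424); Gamma_ppp = -0.523412, Gamma_ppq = -0.271641, Gamma_pqq = 1.213648, Gamma_qpp = -0.396472, Gamma_qpq = -0.205762, Gamma_qqq = 0.919310; k2 = (-0.759348, -1.625424, -2.234103, -1.692282)
  k3: at (p, q) = (0.197730, 0.382297), (dp/dtau, dq/dtau) = (-0.766293, -1.625517); Gamma_ppp = -0.522589, Gamma_ppq = -0.270291, Gamma_pqq = 1.215085, Gamma_qpp = -0.394361, Gamma_qpq = -0.203970, Gamma_qqq = 0.916938; k3 = (-0.766293, -1.625517, -2.230395, -1.683121)
  k4: at (p, q) = (0.178399, 0.341657), (dp/dtau, dq/dtau) = (-0.821960, -1.667366); Gamma_ppp = -0.494475, Gamma_ppq = -0.258195, Gamma_pqq = 1.286477, Gamma_qpp = -0.324112, Gamma_qpq = -0.169238, Gamma_qqq = 0.843243; k4 = (-0.821960, -1.667366, -2.534752, -1.661445)
  Y <- Y + (h/6)(k1 + 2k2 + 2k3 + k4): p = 0.1785, q = 0.3417, dp/dtau = -0.8223, dq/dtau = -1.6674

Answer: p = 0.1785, q = 0.3417, dp/dtau = -0.8223, dq/dtau = -1.6674


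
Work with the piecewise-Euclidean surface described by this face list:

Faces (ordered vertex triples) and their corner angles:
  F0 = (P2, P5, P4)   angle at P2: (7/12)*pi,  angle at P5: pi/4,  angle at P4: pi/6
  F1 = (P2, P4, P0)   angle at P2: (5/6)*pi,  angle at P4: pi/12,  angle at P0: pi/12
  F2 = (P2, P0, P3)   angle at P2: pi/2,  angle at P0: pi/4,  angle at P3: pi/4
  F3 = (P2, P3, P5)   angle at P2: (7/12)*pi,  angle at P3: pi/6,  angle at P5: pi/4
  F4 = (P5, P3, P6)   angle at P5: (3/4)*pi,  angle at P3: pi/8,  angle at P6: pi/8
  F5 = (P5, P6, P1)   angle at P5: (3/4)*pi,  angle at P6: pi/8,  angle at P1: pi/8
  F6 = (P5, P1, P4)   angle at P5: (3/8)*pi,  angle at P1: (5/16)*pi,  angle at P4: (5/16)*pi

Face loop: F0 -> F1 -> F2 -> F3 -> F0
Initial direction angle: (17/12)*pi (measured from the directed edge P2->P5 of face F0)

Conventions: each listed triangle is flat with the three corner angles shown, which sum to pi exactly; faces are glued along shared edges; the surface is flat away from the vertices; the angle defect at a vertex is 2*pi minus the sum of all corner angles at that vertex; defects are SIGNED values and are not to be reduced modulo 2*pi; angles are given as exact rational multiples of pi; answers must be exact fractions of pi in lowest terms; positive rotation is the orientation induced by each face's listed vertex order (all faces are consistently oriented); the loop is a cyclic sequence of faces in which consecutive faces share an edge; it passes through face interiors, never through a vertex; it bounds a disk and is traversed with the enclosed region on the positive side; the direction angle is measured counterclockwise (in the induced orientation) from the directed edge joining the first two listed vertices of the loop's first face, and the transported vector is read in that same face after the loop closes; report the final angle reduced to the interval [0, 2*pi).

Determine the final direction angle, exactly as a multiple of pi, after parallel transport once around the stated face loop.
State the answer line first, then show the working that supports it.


Answer: final direction angle = (11/12)*pi

enclosed vertex P2: corner angles sum to (5/2)*pi, defect = 2*pi - (5/2)*pi = -pi/2
final direction = starting direction + enclosed defect total, reduced mod 2*pi (induced orientation)
final angle = (17/12)*pi - pi/2 = (11/12)*pi (mod 2*pi)


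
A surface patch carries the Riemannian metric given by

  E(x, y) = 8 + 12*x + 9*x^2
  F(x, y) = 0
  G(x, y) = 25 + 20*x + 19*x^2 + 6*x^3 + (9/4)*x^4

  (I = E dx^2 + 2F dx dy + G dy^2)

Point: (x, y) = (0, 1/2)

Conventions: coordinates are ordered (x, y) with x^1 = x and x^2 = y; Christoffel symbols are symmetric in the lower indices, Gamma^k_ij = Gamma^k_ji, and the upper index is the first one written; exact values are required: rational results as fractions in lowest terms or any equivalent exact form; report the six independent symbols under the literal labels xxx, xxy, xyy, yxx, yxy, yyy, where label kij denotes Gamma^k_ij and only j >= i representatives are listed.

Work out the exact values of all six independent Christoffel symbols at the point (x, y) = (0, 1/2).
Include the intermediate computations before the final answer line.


E = 8, F = 0, G = 25 at the point
E_x = 12, E_y = 0, F_x = 0, F_y = 0, G_x = 20, G_y = 0
EG - F^2 = 200;  g^inv = (1/200) * [[25, 0], [0, 8]]
first-kind symbols [ij,l] = (1/2)(d_i g_jl + d_j g_il - d_l g_ij): [xx,x] = E_x/2 = 6, [xx,y] = F_x - E_y/2 = 0, [xy,x] = E_y/2 = 0, [xy,y] = G_x/2 = 10, [yy,x] = F_y - G_x/2 = -10, [yy,y] = G_y/2 = 0
Gamma^x_ij = (G*[ij,x] - F*[ij,y])/(EG - F^2), Gamma^y_ij = (E*[ij,y] - F*[ij,x])/(EG - F^2)

Answer: Gamma_xxx = 3/4, Gamma_xxy = 0, Gamma_xyy = -5/4, Gamma_yxx = 0, Gamma_yxy = 2/5, Gamma_yyy = 0


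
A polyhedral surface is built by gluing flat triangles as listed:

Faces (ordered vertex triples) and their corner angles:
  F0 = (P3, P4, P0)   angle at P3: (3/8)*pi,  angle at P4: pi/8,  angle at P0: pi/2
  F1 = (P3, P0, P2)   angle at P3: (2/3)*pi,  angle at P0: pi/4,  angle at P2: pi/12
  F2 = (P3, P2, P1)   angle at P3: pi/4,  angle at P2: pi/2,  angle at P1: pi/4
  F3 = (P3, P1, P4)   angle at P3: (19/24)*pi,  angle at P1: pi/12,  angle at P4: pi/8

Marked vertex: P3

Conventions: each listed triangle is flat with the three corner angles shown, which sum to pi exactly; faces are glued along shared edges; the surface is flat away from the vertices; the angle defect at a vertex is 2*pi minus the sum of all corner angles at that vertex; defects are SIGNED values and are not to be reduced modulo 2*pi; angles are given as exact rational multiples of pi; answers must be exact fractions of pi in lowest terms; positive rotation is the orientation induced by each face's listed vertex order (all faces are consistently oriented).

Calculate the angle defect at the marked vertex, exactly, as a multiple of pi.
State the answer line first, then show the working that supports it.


Answer: defect(P3) = -pi/12

Sum of corner angles at P3: (25/12)*pi
defect = 2*pi - (25/12)*pi


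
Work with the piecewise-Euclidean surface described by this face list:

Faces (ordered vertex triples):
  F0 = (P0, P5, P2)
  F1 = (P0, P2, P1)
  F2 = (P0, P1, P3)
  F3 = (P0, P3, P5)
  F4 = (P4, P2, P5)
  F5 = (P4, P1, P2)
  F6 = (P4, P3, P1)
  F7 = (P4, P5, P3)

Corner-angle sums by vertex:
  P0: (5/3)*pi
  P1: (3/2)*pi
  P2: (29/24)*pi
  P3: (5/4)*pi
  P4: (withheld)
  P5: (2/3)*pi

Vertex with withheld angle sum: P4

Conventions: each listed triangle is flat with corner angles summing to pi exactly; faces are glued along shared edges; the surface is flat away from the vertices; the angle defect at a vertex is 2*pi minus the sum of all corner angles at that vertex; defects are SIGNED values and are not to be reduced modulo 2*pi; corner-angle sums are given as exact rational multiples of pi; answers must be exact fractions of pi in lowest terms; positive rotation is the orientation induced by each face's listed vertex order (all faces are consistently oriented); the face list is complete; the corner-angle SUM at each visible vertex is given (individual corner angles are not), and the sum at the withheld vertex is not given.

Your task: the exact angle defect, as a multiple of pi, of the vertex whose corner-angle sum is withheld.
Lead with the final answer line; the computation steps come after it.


Answer: defect(P4) = (7/24)*pi

V = 6, E = 12, F = 8; chi = V - E + F = 2
Gauss-Bonnet: total defect = 2*pi*chi = 4*pi; visible defects sum to (89/24)*pi


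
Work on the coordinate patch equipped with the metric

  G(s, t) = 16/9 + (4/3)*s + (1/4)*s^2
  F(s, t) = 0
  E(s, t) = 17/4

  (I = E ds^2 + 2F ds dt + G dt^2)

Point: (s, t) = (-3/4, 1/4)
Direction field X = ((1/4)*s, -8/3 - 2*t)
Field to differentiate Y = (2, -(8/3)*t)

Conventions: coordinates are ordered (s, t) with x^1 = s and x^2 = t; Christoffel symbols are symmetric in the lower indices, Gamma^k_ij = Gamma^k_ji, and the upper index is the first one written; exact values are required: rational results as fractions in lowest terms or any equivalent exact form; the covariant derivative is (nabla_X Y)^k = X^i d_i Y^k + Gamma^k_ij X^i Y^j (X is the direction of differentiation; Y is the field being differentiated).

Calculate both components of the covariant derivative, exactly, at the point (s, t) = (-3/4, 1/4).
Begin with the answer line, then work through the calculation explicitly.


Answer: (nabla_X Y)^s = -437/1836, (nabla_X Y)^t = 2155/414

E = 17/4, F = 0, G = 529/576 at the point
E_s = 0, E_t = 0, F_s = 0, F_t = 0, G_s = 23/24, G_t = 0
EG - F^2 = 8993/2304;  g^inv = (2304/8993) * [[529/576, 0], [0, 17/4]]
first-kind symbols [ij,l] = (1/2)(d_i g_jl + d_j g_il - d_l g_ij): [ss,s] = E_s/2 = 0, [ss,t] = F_s - E_t/2 = 0, [st,s] = E_t/2 = 0, [st,t] = G_s/2 = 23/48, [tt,s] = F_t - G_s/2 = -23/48, [tt,t] = G_t/2 = 0
Gamma^s_ij = (G*[ij,s] - F*[ij,t])/(EG - F^2), Gamma^t_ij = (E*[ij,t] - F*[ij,s])/(EG - F^2)
Gamma_sss = 0, Gamma_sst = 0, Gamma_stt = -23/204, Gamma_tss = 0, Gamma_tst = 12/23, Gamma_ttt = 0
X = (-3/16, -19/6), Y = (2, -2/3) at the point


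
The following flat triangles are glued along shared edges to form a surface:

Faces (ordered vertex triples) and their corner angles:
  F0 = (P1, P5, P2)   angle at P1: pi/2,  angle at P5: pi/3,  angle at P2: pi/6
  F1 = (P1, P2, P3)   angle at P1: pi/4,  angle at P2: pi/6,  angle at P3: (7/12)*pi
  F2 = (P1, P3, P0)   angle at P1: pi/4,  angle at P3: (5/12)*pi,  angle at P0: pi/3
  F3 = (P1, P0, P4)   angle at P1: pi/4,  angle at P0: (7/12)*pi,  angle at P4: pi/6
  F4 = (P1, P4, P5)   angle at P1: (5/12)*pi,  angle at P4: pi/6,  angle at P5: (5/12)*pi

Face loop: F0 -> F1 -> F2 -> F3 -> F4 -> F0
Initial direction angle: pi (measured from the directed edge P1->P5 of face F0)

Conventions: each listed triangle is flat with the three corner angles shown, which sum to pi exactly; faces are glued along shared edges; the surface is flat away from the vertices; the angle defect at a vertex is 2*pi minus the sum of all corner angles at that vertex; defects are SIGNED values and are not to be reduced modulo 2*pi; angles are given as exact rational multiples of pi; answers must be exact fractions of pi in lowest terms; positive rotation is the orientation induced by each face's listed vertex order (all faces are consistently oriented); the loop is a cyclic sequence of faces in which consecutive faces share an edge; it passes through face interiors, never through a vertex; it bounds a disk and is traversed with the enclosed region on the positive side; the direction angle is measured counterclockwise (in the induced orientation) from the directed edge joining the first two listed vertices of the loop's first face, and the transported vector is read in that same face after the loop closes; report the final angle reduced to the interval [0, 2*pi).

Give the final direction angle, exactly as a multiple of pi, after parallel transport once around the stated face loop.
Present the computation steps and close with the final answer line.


enclosed vertex P1: corner angles sum to (5/3)*pi, defect = 2*pi - (5/3)*pi = pi/3
by Gauss-Bonnet the loop rotates the vector by the enclosed defect sum (positive orientation, mod 2*pi)
final angle = pi + pi/3 = (4/3)*pi (mod 2*pi)

Answer: final direction angle = (4/3)*pi


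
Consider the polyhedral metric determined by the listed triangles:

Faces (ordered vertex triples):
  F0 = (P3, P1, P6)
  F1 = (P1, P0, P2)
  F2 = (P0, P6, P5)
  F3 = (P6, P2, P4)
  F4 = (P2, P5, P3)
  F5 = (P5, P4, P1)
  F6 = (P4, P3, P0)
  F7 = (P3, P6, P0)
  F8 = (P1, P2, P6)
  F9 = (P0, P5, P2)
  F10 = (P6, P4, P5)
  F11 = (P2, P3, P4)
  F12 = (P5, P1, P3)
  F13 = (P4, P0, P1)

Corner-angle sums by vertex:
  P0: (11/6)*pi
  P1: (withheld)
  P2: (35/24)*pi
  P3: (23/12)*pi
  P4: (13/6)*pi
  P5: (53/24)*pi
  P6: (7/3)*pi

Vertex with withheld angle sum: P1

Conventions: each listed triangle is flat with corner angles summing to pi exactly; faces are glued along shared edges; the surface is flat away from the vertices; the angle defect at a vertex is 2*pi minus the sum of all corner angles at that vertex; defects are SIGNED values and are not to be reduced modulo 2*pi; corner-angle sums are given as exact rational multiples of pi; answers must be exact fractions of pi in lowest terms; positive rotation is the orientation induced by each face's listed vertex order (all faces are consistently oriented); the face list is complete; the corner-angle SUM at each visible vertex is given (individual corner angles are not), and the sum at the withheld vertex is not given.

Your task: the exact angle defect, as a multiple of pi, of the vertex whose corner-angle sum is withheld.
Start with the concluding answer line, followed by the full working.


Answer: defect(P1) = -pi/12

V = 7, E = 21, F = 14; chi = V - E + F = 0
Gauss-Bonnet: total defect = 2*pi*chi = 0; visible defects sum to pi/12


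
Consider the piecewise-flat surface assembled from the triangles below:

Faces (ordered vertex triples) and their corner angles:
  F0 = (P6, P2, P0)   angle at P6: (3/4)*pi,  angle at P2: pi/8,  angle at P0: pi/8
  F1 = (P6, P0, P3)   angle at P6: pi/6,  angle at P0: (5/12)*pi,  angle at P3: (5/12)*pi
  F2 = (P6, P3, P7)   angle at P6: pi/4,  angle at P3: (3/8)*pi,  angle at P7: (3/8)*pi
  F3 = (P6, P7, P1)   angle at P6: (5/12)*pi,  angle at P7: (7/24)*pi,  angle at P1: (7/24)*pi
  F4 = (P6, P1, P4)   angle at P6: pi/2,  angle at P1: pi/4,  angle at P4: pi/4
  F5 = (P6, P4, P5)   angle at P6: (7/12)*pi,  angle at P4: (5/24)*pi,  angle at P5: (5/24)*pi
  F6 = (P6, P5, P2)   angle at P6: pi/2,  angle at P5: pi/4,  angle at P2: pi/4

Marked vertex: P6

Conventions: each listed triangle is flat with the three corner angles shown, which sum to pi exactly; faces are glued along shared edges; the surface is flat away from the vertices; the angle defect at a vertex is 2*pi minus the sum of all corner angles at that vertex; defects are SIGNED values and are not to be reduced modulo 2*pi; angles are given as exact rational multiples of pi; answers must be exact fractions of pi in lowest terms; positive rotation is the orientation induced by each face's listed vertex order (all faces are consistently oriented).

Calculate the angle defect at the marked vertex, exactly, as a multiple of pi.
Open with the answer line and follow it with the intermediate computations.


Answer: defect(P6) = (-7/6)*pi

Sum of corner angles at P6: (19/6)*pi
defect = 2*pi - (19/6)*pi


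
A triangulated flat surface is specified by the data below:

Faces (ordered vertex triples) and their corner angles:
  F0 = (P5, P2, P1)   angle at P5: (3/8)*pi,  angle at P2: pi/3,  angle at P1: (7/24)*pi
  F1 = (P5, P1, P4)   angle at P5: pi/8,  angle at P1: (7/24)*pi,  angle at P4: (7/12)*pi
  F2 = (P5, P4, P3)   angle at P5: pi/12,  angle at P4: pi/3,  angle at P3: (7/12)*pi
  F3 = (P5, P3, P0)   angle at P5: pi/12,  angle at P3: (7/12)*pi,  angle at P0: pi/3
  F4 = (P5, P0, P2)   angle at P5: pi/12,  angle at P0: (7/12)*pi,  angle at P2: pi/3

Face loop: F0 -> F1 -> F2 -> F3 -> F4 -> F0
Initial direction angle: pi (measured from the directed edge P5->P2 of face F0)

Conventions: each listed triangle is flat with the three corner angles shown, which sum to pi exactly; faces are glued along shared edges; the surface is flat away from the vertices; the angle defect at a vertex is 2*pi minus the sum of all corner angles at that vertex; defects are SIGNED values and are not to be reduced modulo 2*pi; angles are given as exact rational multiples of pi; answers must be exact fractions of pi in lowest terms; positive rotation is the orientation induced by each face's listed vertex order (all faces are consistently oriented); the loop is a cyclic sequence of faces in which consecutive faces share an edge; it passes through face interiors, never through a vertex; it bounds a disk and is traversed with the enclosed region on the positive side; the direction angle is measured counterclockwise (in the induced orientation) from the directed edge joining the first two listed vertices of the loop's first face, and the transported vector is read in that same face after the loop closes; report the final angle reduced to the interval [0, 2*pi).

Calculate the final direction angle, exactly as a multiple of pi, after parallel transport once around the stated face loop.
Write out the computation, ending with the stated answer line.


enclosed vertex P5: corner angles sum to (3/4)*pi, defect = 2*pi - (3/4)*pi = (5/4)*pi
the final direction is the initial angle plus the enclosed defects, taken mod 2*pi in the induced orientation
final angle = pi + (5/4)*pi = pi/4 (mod 2*pi)

Answer: final direction angle = pi/4


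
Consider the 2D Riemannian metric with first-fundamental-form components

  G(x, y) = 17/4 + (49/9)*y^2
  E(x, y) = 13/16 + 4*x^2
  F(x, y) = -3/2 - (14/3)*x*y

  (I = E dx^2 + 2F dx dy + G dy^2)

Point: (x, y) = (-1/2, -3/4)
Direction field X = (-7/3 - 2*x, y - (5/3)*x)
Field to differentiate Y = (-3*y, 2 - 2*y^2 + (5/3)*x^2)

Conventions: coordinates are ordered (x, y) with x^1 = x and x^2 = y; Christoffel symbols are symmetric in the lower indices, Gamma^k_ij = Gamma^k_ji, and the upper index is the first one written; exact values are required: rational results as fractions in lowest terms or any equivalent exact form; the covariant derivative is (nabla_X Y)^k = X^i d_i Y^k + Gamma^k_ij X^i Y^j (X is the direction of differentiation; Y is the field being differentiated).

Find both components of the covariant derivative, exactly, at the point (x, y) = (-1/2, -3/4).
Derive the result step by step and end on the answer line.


E = 29/16, F = -13/4, G = 117/16 at the point
E_x = -4, E_y = 0, F_x = 7/2, F_y = 7/3, G_x = 0, G_y = -49/6
EG - F^2 = 689/256;  g^inv = (256/689) * [[117/16, 13/4], [13/4, 29/16]]
first-kind symbols [ij,l] = (1/2)(d_i g_jl + d_j g_il - d_l g_ij): [xx,x] = E_x/2 = -2, [xx,y] = F_x - E_y/2 = 7/2, [xy,x] = E_y/2 = 0, [xy,y] = G_x/2 = 0, [yy,x] = F_y - G_x/2 = 7/3, [yy,y] = G_y/2 = -49/12
Gamma^x_ij = (G*[ij,x] - F*[ij,y])/(EG - F^2), Gamma^y_ij = (E*[ij,y] - F*[ij,x])/(EG - F^2)
Gamma_xxx = -64/53, Gamma_xxy = 0, Gamma_xyy = 224/159, Gamma_yxx = -40/689, Gamma_yxy = 0, Gamma_yyy = 140/2067
X = (-4/3, 1/12), Y = (9/4, 31/24) at the point

Answer: (nabla_X Y)^x = 20173/5724, (nabla_X Y)^y = 394931/148824


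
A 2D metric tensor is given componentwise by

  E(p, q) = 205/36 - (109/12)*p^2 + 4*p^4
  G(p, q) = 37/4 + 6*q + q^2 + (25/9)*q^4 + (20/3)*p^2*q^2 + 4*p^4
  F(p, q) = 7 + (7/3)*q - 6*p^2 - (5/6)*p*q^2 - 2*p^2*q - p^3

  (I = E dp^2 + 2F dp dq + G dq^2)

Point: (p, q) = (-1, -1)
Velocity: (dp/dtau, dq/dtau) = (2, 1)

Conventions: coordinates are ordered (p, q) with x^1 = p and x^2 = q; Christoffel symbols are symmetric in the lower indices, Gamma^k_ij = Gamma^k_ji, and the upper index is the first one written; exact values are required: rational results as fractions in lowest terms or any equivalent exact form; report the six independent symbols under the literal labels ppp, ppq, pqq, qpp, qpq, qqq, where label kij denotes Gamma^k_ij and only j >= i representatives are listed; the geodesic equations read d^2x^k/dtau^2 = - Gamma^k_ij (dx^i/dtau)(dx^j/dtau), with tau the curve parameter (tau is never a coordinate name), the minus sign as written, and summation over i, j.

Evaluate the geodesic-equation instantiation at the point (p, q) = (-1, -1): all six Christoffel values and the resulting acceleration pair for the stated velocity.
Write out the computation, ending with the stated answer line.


E = 11/18, F = 5/2, G = 637/36 at the point
E_p = 13/6, E_q = 0, F_p = 25/6, F_q = -4/3, G_p = -88/3, G_q = -184/9
EG - F^2 = 2957/648;  g^inv = (648/2957) * [[637/36, -5/2], [-5/2, 11/18]]
first-kind symbols [ij,l] = (1/2)(d_i g_jl + d_j g_il - d_l g_ij): [pp,p] = E_p/2 = 13/12, [pp,q] = F_p - E_q/2 = 25/6, [pq,p] = E_q/2 = 0, [pq,q] = G_p/2 = -44/3, [qq,p] = F_q - G_p/2 = 40/3, [qq,q] = G_q/2 = -92/9
Gamma^p_ij = (G*[ij,p] - F*[ij,q])/(EG - F^2), Gamma^q_ij = (E*[ij,q] - F*[ij,p])/(EG - F^2)
Gamma_ppp = 11343/5914, Gamma_ppq = 23760/2957, Gamma_pqq = 169440/2957, Gamma_qpp = -105/2957, Gamma_qpq = -5808/2957, Gamma_qqq = -25648/2957
d^2p/dtau^2 = -(Gamma_ppp*(2)^2 + 2*Gamma_ppq*(2)*(1) + Gamma_pqq*(1)^2) = -287166/2957
d^2q/dtau^2 = -(Gamma_qpp*(2)^2 + 2*Gamma_qpq*(2)*(1) + Gamma_qqq*(1)^2) = 49300/2957

Answer: Gamma_ppp = 11343/5914, Gamma_ppq = 23760/2957, Gamma_pqq = 169440/2957, Gamma_qpp = -105/2957, Gamma_qpq = -5808/2957, Gamma_qqq = -25648/2957; accelerations (d^2p/dtau^2, d^2q/dtau^2) = (-287166/2957, 49300/2957)


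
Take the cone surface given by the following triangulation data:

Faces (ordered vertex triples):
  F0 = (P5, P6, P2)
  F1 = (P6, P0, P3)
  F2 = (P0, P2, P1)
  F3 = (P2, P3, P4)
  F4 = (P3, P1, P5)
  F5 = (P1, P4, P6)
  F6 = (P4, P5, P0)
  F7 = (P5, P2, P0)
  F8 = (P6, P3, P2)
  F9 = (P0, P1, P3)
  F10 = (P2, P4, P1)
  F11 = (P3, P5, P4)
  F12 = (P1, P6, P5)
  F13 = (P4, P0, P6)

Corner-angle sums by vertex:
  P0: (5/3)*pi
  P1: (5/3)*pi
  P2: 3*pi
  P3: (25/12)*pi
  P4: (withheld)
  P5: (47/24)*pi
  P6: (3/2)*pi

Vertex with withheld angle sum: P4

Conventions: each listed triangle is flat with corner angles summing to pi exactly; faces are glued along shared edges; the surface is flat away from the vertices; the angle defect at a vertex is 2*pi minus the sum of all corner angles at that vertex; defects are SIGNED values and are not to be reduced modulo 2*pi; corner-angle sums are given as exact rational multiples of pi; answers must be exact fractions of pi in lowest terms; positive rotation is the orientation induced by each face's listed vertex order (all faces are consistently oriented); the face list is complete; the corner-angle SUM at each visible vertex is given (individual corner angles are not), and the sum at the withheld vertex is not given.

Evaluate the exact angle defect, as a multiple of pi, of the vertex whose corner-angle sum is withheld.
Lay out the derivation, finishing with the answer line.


V = 7, E = 21, F = 14; chi = V - E + F = 0
Gauss-Bonnet: total defect = 2*pi*chi = 0; visible defects sum to pi/8

Answer: defect(P4) = -pi/8


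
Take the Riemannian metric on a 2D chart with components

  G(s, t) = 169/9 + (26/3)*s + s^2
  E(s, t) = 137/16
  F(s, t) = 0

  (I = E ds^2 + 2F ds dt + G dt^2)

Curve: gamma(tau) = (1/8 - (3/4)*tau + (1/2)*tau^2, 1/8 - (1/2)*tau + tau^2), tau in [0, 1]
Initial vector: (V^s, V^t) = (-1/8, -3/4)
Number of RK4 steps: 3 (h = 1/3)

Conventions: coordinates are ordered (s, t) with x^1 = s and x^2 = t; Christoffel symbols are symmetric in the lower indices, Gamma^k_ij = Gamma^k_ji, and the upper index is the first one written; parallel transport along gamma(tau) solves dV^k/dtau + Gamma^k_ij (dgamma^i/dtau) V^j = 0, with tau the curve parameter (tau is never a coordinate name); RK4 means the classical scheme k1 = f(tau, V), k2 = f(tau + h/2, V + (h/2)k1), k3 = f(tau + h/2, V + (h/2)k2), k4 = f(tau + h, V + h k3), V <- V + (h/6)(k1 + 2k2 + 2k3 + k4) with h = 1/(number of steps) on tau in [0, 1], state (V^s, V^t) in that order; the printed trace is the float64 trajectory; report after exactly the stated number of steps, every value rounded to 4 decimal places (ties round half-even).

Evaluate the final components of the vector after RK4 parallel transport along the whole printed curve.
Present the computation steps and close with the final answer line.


gamma'(tau) = (-3/4 + tau, -1/2 + 2*tau); f(tau, V)^k = -Gamma^k_ij(gamma(tau)) gamma'^i(tau) V^j; h = 1/3; intermediate values shown to 6 dp
curve data and Christoffel symbols at the stage parameters:
  tau = 0.000000: gamma = (0.125000, 0.125000), gamma' = (-0.750000, -0.500000); Gamma_sss = 0.000000, Gamma_sst = 0.000000, Gamma_stt = -0.520681, Gamma_tss = 0.000000, Gamma_tst = 0.224299, Gamma_ttt = 0.000000
  tau = 0.166667: gamma = (0.013889, 0.069444), gamma' = (-0.583333, -0.166667); Gamma_sss = 0.000000, Gamma_sst = 0.000000, Gamma_stt = -0.507705, Gamma_tss = 0.000000, Gamma_tst = 0.230032, Gamma_ttt = 0.000000
  tau = 0.333333: gamma = (-0.069444, 0.069444), gamma' = (-0.416667, 0.166667); Gamma_sss = 0.000000, Gamma_sst = 0.000000, Gamma_stt = -0.497972, Gamma_tss = 0.000000, Gamma_tst = 0.234528, Gamma_ttt = 0.000000
  tau = 0.500000: gamma = (-0.125000, 0.125000), gamma' = (-0.250000, 0.500000); Gamma_sss = 0.000000, Gamma_sst = 0.000000, Gamma_stt = -0.491484, Gamma_tss = 0.000000, Gamma_tst = 0.237624, Gamma_ttt = 0.000000
  tau = 0.666667: gamma = (-0.152778, 0.236111), gamma' = (-0.083333, 0.833333); Gamma_sss = 0.000000, Gamma_sst = 0.000000, Gamma_stt = -0.488240, Gamma_tss = 0.000000, Gamma_tst = 0.239203, Gamma_ttt = 0.000000
  tau = 0.833333: gamma = (-0.152778, 0.402778), gamma' = (0.083333, 1.166667); Gamma_sss = 0.000000, Gamma_sst = 0.000000, Gamma_stt = -0.488240, Gamma_tss = 0.000000, Gamma_tst = 0.239203, Gamma_ttt = 0.000000
  tau = 1.000000: gamma = (-0.125000, 0.625000), gamma' = (0.250000, 1.500000); Gamma_sss = 0.000000, Gamma_sst = 0.000000, Gamma_stt = -0.491484, Gamma_tss = 0.000000, Gamma_tst = 0.237624, Gamma_ttt = 0.000000
step 0: V^s = -0.1250, V^t = -0.7500
step 1: k1 = (0.195255, -0.140187), k2 = (0.065440, -0.107319), k3 = (0.064977, -0.107413), k4 = (-0.065218, -0.072749); V <- V + (h/6)(k1 + 2k2 + 2k3 + k4): V^s = -0.1033, V^t = -0.7857
step 2: k1 = (-0.065209, -0.072740), k2 = (-0.196056, -0.033832), k3 = (-0.194462, -0.030856), k4 = (-0.323855, 0.017643); V <- V + (h/6)(k1 + 2k2 + 2k3 + k4): V^s = -0.1683, V^t = -0.7959
step 3: k1 = (-0.323840, 0.017680), k2 = (-0.451698, 0.077834), k3 = (-0.445987, 0.083581), k4 = (-0.566247, 0.158602); V <- V + (h/6)(k1 + 2k2 + 2k3 + k4): V^s = -0.3175, V^t = -0.7682

Answer: V^s = -0.3175, V^t = -0.7682


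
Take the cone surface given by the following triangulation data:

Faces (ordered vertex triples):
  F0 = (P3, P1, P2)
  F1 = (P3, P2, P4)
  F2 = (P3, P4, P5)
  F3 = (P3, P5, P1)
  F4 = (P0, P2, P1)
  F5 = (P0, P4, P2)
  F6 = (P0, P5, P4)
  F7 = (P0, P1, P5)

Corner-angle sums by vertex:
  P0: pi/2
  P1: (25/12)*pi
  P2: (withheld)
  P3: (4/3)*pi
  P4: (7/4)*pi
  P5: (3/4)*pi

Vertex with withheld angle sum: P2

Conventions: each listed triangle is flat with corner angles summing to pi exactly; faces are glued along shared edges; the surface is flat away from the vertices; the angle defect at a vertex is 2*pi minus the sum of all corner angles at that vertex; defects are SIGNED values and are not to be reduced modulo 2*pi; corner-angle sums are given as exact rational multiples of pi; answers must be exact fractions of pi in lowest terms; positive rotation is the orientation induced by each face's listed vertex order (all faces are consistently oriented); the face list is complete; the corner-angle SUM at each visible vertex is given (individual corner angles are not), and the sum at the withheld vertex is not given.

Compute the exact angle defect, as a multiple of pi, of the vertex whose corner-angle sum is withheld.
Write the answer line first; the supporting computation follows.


Answer: defect(P2) = (5/12)*pi

V = 6, E = 12, F = 8; chi = V - E + F = 2
Gauss-Bonnet: total defect = 2*pi*chi = 4*pi; visible defects sum to (43/12)*pi


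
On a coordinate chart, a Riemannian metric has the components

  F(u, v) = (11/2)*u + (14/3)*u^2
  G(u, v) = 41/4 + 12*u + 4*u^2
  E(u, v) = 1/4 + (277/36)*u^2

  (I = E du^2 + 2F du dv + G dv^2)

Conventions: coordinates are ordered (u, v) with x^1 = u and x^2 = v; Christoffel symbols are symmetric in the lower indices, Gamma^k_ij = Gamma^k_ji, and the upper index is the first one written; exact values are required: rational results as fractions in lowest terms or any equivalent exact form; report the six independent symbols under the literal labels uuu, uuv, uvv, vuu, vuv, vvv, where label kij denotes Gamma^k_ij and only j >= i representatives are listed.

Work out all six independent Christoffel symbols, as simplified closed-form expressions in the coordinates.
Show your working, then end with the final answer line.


E = 1/4 + (277/36)*u^2; F = (11/2)*u + (14/3)*u^2; G = 41/4 + 12*u + 4*u^2
Gamma^k_ij = (1/2) g^{kl} (d_i g_jl + d_j g_il - d_l g_ij), with g^inv = (1/(EG-F^2)) [[G, -F], [-F, E]]
first partials: E_u = (277/18)*u, E_v = 0, F_u = 11/2 + (28/3)*u, F_v = 0, G_u = 12 + 8*u, G_v = 0
D = EG - F^2 = 41/16 + 3*u + (7145/144)*u^2 + 41*u^3 + 9*u^4
expanded: Gamma^u_uu = (G E_u - 2F F_u + F E_v)/(2D), Gamma^u_uv = (G E_v - F G_u)/(2D), Gamma^u_vv = (2G F_v - G G_u - F G_v)/(2D), Gamma^v_uu = (2E F_u - E E_v - F E_u)/(2D), Gamma^v_uv = (E G_u - F E_v)/(2D), Gamma^v_vv = (E G_v - 2F F_v + F G_u)/(2D); substitute and cancel common factors

Answer: Gamma_uuu = (-1840*u^3 + 2208*u^2 + 7001*u)/(1296*u^4 + 5904*u^3 + 7145*u^2 + 432*u + 369), Gamma_uuv = (-2688*u^3 - 7200*u^2 - 4752*u)/(1296*u^4 + 5904*u^3 + 7145*u^2 + 432*u + 369), Gamma_uvv = (-2304*u^3 - 10368*u^2 - 16272*u - 8856)/(1296*u^4 + 5904*u^3 + 7145*u^2 + 432*u + 369), Gamma_vuu = (15512*u^3 + 1008*u + 594)/(3888*u^4 + 17712*u^3 + 21435*u^2 + 1296*u + 1107), Gamma_vuv = (4432*u^3 + 6648*u^2 + 144*u + 216)/(1296*u^4 + 5904*u^3 + 7145*u^2 + 432*u + 369), Gamma_vvv = (2688*u^3 + 7200*u^2 + 4752*u)/(1296*u^4 + 5904*u^3 + 7145*u^2 + 432*u + 369)
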